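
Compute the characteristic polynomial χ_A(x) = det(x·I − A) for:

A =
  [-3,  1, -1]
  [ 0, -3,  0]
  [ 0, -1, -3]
x^3 + 9*x^2 + 27*x + 27

Expanding det(x·I − A) (e.g. by cofactor expansion or by noting that A is similar to its Jordan form J, which has the same characteristic polynomial as A) gives
  χ_A(x) = x^3 + 9*x^2 + 27*x + 27
which factors as (x + 3)^3. The eigenvalues (with algebraic multiplicities) are λ = -3 with multiplicity 3.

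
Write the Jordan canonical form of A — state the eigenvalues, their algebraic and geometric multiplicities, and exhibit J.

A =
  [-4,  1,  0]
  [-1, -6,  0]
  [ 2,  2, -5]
J_2(-5) ⊕ J_1(-5)

The characteristic polynomial is
  det(x·I − A) = x^3 + 15*x^2 + 75*x + 125 = (x + 5)^3

Eigenvalues and multiplicities (the geometric multiplicity of λ is n − rank(A − λI), which equals the number of Jordan blocks for λ):
  λ = -5: algebraic multiplicity = 3, geometric multiplicity = 2

Determining the block sizes for each eigenvalue:
  λ = -5: 2 blocks summing to 3 forces exactly one block of size 2 and the rest size 1 → block sizes [2, 1]

Assembling the blocks gives a Jordan form
J =
  [-5,  1,  0]
  [ 0, -5,  0]
  [ 0,  0, -5]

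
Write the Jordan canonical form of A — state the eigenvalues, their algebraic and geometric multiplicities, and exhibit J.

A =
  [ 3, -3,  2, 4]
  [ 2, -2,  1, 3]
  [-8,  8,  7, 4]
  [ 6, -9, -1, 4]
J_3(3) ⊕ J_1(3)

The characteristic polynomial is
  det(x·I − A) = x^4 - 12*x^3 + 54*x^2 - 108*x + 81 = (x - 3)^4

Eigenvalues and multiplicities (the geometric multiplicity of λ is n − rank(A − λI), which equals the number of Jordan blocks for λ):
  λ = 3: algebraic multiplicity = 4, geometric multiplicity = 2

Determining the block sizes for each eigenvalue:
  λ = 3: with am = 4 and gm = 2, the partition is not yet determined (e.g. several partitions of 4 into 2 parts exist). Let N = A − (3)·I. Computing rank(N^1) = 2, rank(N^2) = 1, rank(N^3) = 0; the number of blocks of size ≥ j is rank(N^{j−1}) − rank(N^j), giving [2, 1, 1]. So we have 1 block(s) of size 3, 1 block(s) of size 1 → block sizes [3, 1]

Assembling the blocks gives a Jordan form
J =
  [3, 1, 0, 0]
  [0, 3, 1, 0]
  [0, 0, 3, 0]
  [0, 0, 0, 3]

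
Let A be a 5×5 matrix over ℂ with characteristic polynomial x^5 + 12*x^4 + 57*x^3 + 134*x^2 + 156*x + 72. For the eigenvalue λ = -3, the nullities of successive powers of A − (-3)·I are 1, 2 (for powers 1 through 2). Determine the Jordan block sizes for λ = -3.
Block sizes for λ = -3: [2]

From the dimensions of kernels of powers, the number of Jordan blocks of size at least j is d_j − d_{j−1} where d_j = dim ker(N^j) (with d_0 = 0). Computing the differences gives [1, 1].
The number of blocks of size exactly k is (#blocks of size ≥ k) − (#blocks of size ≥ k + 1), so the partition is: 1 block(s) of size 2.
In nonincreasing order the block sizes are [2].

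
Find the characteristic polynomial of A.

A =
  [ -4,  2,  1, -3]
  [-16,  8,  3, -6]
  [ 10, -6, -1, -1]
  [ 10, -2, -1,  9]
x^4 - 12*x^3 + 48*x^2 - 80*x + 48

Expanding det(x·I − A) (e.g. by cofactor expansion or by noting that A is similar to its Jordan form J, which has the same characteristic polynomial as A) gives
  χ_A(x) = x^4 - 12*x^3 + 48*x^2 - 80*x + 48
which factors as (x - 6)*(x - 2)^3. The eigenvalues (with algebraic multiplicities) are λ = 2 with multiplicity 3, λ = 6 with multiplicity 1.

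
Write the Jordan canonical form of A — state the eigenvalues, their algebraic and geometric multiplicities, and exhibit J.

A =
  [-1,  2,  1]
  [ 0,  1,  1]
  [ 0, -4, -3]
J_2(-1) ⊕ J_1(-1)

The characteristic polynomial is
  det(x·I − A) = x^3 + 3*x^2 + 3*x + 1 = (x + 1)^3

Eigenvalues and multiplicities (the geometric multiplicity of λ is n − rank(A − λI), which equals the number of Jordan blocks for λ):
  λ = -1: algebraic multiplicity = 3, geometric multiplicity = 2

Determining the block sizes for each eigenvalue:
  λ = -1: 2 blocks summing to 3 forces exactly one block of size 2 and the rest size 1 → block sizes [2, 1]

Assembling the blocks gives a Jordan form
J =
  [-1,  1,  0]
  [ 0, -1,  0]
  [ 0,  0, -1]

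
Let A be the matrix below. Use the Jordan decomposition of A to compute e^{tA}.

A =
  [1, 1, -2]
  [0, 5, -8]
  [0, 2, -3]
e^{tA} =
  [exp(t), t*exp(t), -2*t*exp(t)]
  [0, 4*t*exp(t) + exp(t), -8*t*exp(t)]
  [0, 2*t*exp(t), -4*t*exp(t) + exp(t)]

Strategy: write A = P · J · P⁻¹ where J is a Jordan canonical form, so e^{tA} = P · e^{tJ} · P⁻¹, and e^{tJ} can be computed block-by-block.

A has Jordan form
J =
  [1, 1, 0]
  [0, 1, 0]
  [0, 0, 1]
(up to reordering of blocks).

Per-block formulas:
  For a 1×1 block at λ = 1: exp(t · [1]) = [e^(1t)].
  For a 2×2 Jordan block J_2(1): exp(t · J_2(1)) = e^(1t)·(I + t·N), where N is the 2×2 nilpotent shift.

After assembling e^{tJ} and conjugating by P, we get:

e^{tA} =
  [exp(t), t*exp(t), -2*t*exp(t)]
  [0, 4*t*exp(t) + exp(t), -8*t*exp(t)]
  [0, 2*t*exp(t), -4*t*exp(t) + exp(t)]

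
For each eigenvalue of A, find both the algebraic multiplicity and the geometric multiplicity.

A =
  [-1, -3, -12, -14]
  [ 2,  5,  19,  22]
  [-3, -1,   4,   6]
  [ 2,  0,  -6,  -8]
λ = 0: alg = 4, geom = 2

Step 1 — factor the characteristic polynomial to read off the algebraic multiplicities:
  χ_A(x) = x^4

Step 2 — compute geometric multiplicities via the rank-nullity identity g(λ) = n − rank(A − λI):
  rank(A − (0)·I) = 2, so dim ker(A − (0)·I) = n − 2 = 2

Summary:
  λ = 0: algebraic multiplicity = 4, geometric multiplicity = 2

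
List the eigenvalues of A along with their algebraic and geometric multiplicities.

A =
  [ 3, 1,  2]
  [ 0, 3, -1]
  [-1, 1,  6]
λ = 4: alg = 3, geom = 1

Step 1 — factor the characteristic polynomial to read off the algebraic multiplicities:
  χ_A(x) = (x - 4)^3

Step 2 — compute geometric multiplicities via the rank-nullity identity g(λ) = n − rank(A − λI):
  rank(A − (4)·I) = 2, so dim ker(A − (4)·I) = n − 2 = 1

Summary:
  λ = 4: algebraic multiplicity = 3, geometric multiplicity = 1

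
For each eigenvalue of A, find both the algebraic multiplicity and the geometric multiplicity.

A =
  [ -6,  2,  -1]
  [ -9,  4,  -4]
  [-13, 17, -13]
λ = -5: alg = 3, geom = 1

Step 1 — factor the characteristic polynomial to read off the algebraic multiplicities:
  χ_A(x) = (x + 5)^3

Step 2 — compute geometric multiplicities via the rank-nullity identity g(λ) = n − rank(A − λI):
  rank(A − (-5)·I) = 2, so dim ker(A − (-5)·I) = n − 2 = 1

Summary:
  λ = -5: algebraic multiplicity = 3, geometric multiplicity = 1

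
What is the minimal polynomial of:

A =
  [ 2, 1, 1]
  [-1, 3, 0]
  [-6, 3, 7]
x^3 - 12*x^2 + 48*x - 64

The characteristic polynomial is χ_A(x) = (x - 4)^3, so the eigenvalues are known. The minimal polynomial is
  m_A(x) = Π_λ (x − λ)^{k_λ}
where k_λ is the size of the *largest* Jordan block for λ (equivalently, the smallest k with (A − λI)^k v = 0 for every generalised eigenvector v of λ).

  λ = 4: largest Jordan block has size 3, contributing (x − 4)^3

So m_A(x) = (x - 4)^3 = x^3 - 12*x^2 + 48*x - 64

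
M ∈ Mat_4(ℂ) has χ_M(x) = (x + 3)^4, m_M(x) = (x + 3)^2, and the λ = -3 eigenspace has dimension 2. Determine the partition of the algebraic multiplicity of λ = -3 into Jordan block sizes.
Block sizes for λ = -3: [2, 2]

Step 1 — from the characteristic polynomial, algebraic multiplicity of λ = -3 is 4. From dim ker(M − (-3)·I) = 2, there are exactly 2 Jordan blocks for λ = -3.
Step 2 — from the minimal polynomial, the factor (x + 3)^2 tells us the largest block for λ = -3 has size 2.
Step 3 — with total size 4, 2 blocks, and largest block 2, the block sizes (in nonincreasing order) are [2, 2].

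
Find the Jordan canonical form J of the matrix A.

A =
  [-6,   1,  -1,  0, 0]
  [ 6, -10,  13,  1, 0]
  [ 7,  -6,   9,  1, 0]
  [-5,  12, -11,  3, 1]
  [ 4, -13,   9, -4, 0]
J_2(-5) ⊕ J_3(2)

The characteristic polynomial is
  det(x·I − A) = x^5 + 4*x^4 - 23*x^3 - 38*x^2 + 220*x - 200 = (x - 2)^3*(x + 5)^2

Eigenvalues and multiplicities (the geometric multiplicity of λ is n − rank(A − λI), which equals the number of Jordan blocks for λ):
  λ = -5: algebraic multiplicity = 2, geometric multiplicity = 1
  λ = 2: algebraic multiplicity = 3, geometric multiplicity = 1

Determining the block sizes for each eigenvalue:
  λ = -5: one block (gm = 1), so the single block has size am = 2 → block sizes [2]
  λ = 2: one block (gm = 1), so the single block has size am = 3 → block sizes [3]

Assembling the blocks gives a Jordan form
J =
  [-5,  1, 0, 0, 0]
  [ 0, -5, 0, 0, 0]
  [ 0,  0, 2, 1, 0]
  [ 0,  0, 0, 2, 1]
  [ 0,  0, 0, 0, 2]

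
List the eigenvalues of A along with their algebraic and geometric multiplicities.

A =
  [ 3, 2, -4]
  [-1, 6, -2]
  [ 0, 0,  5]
λ = 4: alg = 1, geom = 1; λ = 5: alg = 2, geom = 2

Step 1 — factor the characteristic polynomial to read off the algebraic multiplicities:
  χ_A(x) = (x - 5)^2*(x - 4)

Step 2 — compute geometric multiplicities via the rank-nullity identity g(λ) = n − rank(A − λI):
  rank(A − (4)·I) = 2, so dim ker(A − (4)·I) = n − 2 = 1
  rank(A − (5)·I) = 1, so dim ker(A − (5)·I) = n − 1 = 2

Summary:
  λ = 4: algebraic multiplicity = 1, geometric multiplicity = 1
  λ = 5: algebraic multiplicity = 2, geometric multiplicity = 2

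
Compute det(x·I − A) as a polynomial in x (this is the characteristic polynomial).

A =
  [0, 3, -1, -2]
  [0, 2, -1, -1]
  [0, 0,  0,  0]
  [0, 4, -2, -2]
x^4

Expanding det(x·I − A) (e.g. by cofactor expansion or by noting that A is similar to its Jordan form J, which has the same characteristic polynomial as A) gives
  χ_A(x) = x^4
which factors as x^4. The eigenvalues (with algebraic multiplicities) are λ = 0 with multiplicity 4.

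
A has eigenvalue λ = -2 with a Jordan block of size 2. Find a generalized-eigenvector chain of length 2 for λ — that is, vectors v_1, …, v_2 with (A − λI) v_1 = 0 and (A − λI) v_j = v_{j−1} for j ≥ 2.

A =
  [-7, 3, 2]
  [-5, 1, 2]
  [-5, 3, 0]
A Jordan chain for λ = -2 of length 2:
v_1 = (-5, -5, -5)ᵀ
v_2 = (1, 0, 0)ᵀ

Let N = A − (-2)·I. We want v_2 with N^2 v_2 = 0 but N^1 v_2 ≠ 0; then v_{j-1} := N · v_j for j = 2, …, 2.

Pick v_2 = (1, 0, 0)ᵀ.
Then v_1 = N · v_2 = (-5, -5, -5)ᵀ.

Sanity check: (A − (-2)·I) v_1 = (0, 0, 0)ᵀ = 0. ✓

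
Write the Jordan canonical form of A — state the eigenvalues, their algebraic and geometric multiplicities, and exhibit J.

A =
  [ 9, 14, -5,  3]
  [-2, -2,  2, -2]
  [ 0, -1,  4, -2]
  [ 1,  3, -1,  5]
J_2(4) ⊕ J_2(4)

The characteristic polynomial is
  det(x·I − A) = x^4 - 16*x^3 + 96*x^2 - 256*x + 256 = (x - 4)^4

Eigenvalues and multiplicities (the geometric multiplicity of λ is n − rank(A − λI), which equals the number of Jordan blocks for λ):
  λ = 4: algebraic multiplicity = 4, geometric multiplicity = 2

Determining the block sizes for each eigenvalue:
  λ = 4: with am = 4 and gm = 2, the partition is not yet determined (e.g. several partitions of 4 into 2 parts exist). Let N = A − (4)·I. Computing rank(N^1) = 2, rank(N^2) = 0; the number of blocks of size ≥ j is rank(N^{j−1}) − rank(N^j), giving [2, 2]. So we have 2 block(s) of size 2 → block sizes [2, 2]

Assembling the blocks gives a Jordan form
J =
  [4, 1, 0, 0]
  [0, 4, 0, 0]
  [0, 0, 4, 1]
  [0, 0, 0, 4]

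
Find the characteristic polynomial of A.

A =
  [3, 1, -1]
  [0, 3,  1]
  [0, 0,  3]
x^3 - 9*x^2 + 27*x - 27

Expanding det(x·I − A) (e.g. by cofactor expansion or by noting that A is similar to its Jordan form J, which has the same characteristic polynomial as A) gives
  χ_A(x) = x^3 - 9*x^2 + 27*x - 27
which factors as (x - 3)^3. The eigenvalues (with algebraic multiplicities) are λ = 3 with multiplicity 3.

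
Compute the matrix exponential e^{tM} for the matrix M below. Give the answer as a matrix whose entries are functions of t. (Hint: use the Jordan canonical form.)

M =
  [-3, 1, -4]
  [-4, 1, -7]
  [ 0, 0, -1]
e^{tM} =
  [-2*t*exp(-t) + exp(-t), t*exp(-t), t^2*exp(-t)/2 - 4*t*exp(-t)]
  [-4*t*exp(-t), 2*t*exp(-t) + exp(-t), t^2*exp(-t) - 7*t*exp(-t)]
  [0, 0, exp(-t)]

Strategy: write M = P · J · P⁻¹ where J is a Jordan canonical form, so e^{tM} = P · e^{tJ} · P⁻¹, and e^{tJ} can be computed block-by-block.

M has Jordan form
J =
  [-1,  1,  0]
  [ 0, -1,  1]
  [ 0,  0, -1]
(up to reordering of blocks).

Per-block formulas:
  For a 3×3 Jordan block J_3(-1): exp(t · J_3(-1)) = e^(-1t)·(I + t·N + (t^2/2)·N^2), where N is the 3×3 nilpotent shift.

After assembling e^{tJ} and conjugating by P, we get:

e^{tM} =
  [-2*t*exp(-t) + exp(-t), t*exp(-t), t^2*exp(-t)/2 - 4*t*exp(-t)]
  [-4*t*exp(-t), 2*t*exp(-t) + exp(-t), t^2*exp(-t) - 7*t*exp(-t)]
  [0, 0, exp(-t)]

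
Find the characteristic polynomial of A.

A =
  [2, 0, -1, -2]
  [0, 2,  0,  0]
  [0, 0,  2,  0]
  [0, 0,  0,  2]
x^4 - 8*x^3 + 24*x^2 - 32*x + 16

Expanding det(x·I − A) (e.g. by cofactor expansion or by noting that A is similar to its Jordan form J, which has the same characteristic polynomial as A) gives
  χ_A(x) = x^4 - 8*x^3 + 24*x^2 - 32*x + 16
which factors as (x - 2)^4. The eigenvalues (with algebraic multiplicities) are λ = 2 with multiplicity 4.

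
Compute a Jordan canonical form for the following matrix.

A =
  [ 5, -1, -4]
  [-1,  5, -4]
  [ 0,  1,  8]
J_3(6)

The characteristic polynomial is
  det(x·I − A) = x^3 - 18*x^2 + 108*x - 216 = (x - 6)^3

Eigenvalues and multiplicities (the geometric multiplicity of λ is n − rank(A − λI), which equals the number of Jordan blocks for λ):
  λ = 6: algebraic multiplicity = 3, geometric multiplicity = 1

Determining the block sizes for each eigenvalue:
  λ = 6: one block (gm = 1), so the single block has size am = 3 → block sizes [3]

Assembling the blocks gives a Jordan form
J =
  [6, 1, 0]
  [0, 6, 1]
  [0, 0, 6]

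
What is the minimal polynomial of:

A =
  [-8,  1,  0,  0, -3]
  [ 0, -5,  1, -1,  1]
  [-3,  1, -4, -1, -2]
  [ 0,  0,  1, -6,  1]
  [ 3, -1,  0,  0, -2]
x^3 + 15*x^2 + 75*x + 125

The characteristic polynomial is χ_A(x) = (x + 5)^5, so the eigenvalues are known. The minimal polynomial is
  m_A(x) = Π_λ (x − λ)^{k_λ}
where k_λ is the size of the *largest* Jordan block for λ (equivalently, the smallest k with (A − λI)^k v = 0 for every generalised eigenvector v of λ).

  λ = -5: largest Jordan block has size 3, contributing (x + 5)^3

So m_A(x) = (x + 5)^3 = x^3 + 15*x^2 + 75*x + 125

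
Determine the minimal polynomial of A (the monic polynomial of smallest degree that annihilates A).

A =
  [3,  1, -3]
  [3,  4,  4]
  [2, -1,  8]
x^3 - 15*x^2 + 75*x - 125

The characteristic polynomial is χ_A(x) = (x - 5)^3, so the eigenvalues are known. The minimal polynomial is
  m_A(x) = Π_λ (x − λ)^{k_λ}
where k_λ is the size of the *largest* Jordan block for λ (equivalently, the smallest k with (A − λI)^k v = 0 for every generalised eigenvector v of λ).

  λ = 5: largest Jordan block has size 3, contributing (x − 5)^3

So m_A(x) = (x - 5)^3 = x^3 - 15*x^2 + 75*x - 125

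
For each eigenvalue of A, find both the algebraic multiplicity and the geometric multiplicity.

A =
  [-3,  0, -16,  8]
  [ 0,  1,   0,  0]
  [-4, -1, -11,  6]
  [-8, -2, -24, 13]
λ = -3: alg = 1, geom = 1; λ = 1: alg = 3, geom = 2

Step 1 — factor the characteristic polynomial to read off the algebraic multiplicities:
  χ_A(x) = (x - 1)^3*(x + 3)

Step 2 — compute geometric multiplicities via the rank-nullity identity g(λ) = n − rank(A − λI):
  rank(A − (-3)·I) = 3, so dim ker(A − (-3)·I) = n − 3 = 1
  rank(A − (1)·I) = 2, so dim ker(A − (1)·I) = n − 2 = 2

Summary:
  λ = -3: algebraic multiplicity = 1, geometric multiplicity = 1
  λ = 1: algebraic multiplicity = 3, geometric multiplicity = 2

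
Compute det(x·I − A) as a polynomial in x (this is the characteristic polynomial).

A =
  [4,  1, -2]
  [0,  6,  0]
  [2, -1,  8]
x^3 - 18*x^2 + 108*x - 216

Expanding det(x·I − A) (e.g. by cofactor expansion or by noting that A is similar to its Jordan form J, which has the same characteristic polynomial as A) gives
  χ_A(x) = x^3 - 18*x^2 + 108*x - 216
which factors as (x - 6)^3. The eigenvalues (with algebraic multiplicities) are λ = 6 with multiplicity 3.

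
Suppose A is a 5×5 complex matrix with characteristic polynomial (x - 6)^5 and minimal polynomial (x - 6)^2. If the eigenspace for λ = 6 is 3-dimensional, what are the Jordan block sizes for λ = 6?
Block sizes for λ = 6: [2, 2, 1]

Step 1 — from the characteristic polynomial, algebraic multiplicity of λ = 6 is 5. From dim ker(A − (6)·I) = 3, there are exactly 3 Jordan blocks for λ = 6.
Step 2 — from the minimal polynomial, the factor (x − 6)^2 tells us the largest block for λ = 6 has size 2.
Step 3 — with total size 5, 3 blocks, and largest block 2, the block sizes (in nonincreasing order) are [2, 2, 1].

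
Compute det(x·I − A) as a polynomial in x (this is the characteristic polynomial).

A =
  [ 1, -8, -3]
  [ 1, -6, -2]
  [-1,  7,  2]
x^3 + 3*x^2 + 3*x + 1

Expanding det(x·I − A) (e.g. by cofactor expansion or by noting that A is similar to its Jordan form J, which has the same characteristic polynomial as A) gives
  χ_A(x) = x^3 + 3*x^2 + 3*x + 1
which factors as (x + 1)^3. The eigenvalues (with algebraic multiplicities) are λ = -1 with multiplicity 3.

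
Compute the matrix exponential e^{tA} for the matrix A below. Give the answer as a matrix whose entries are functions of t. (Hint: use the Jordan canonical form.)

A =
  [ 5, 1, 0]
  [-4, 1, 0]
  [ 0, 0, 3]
e^{tA} =
  [2*t*exp(3*t) + exp(3*t), t*exp(3*t), 0]
  [-4*t*exp(3*t), -2*t*exp(3*t) + exp(3*t), 0]
  [0, 0, exp(3*t)]

Strategy: write A = P · J · P⁻¹ where J is a Jordan canonical form, so e^{tA} = P · e^{tJ} · P⁻¹, and e^{tJ} can be computed block-by-block.

A has Jordan form
J =
  [3, 1, 0]
  [0, 3, 0]
  [0, 0, 3]
(up to reordering of blocks).

Per-block formulas:
  For a 2×2 Jordan block J_2(3): exp(t · J_2(3)) = e^(3t)·(I + t·N), where N is the 2×2 nilpotent shift.
  For a 1×1 block at λ = 3: exp(t · [3]) = [e^(3t)].

After assembling e^{tJ} and conjugating by P, we get:

e^{tA} =
  [2*t*exp(3*t) + exp(3*t), t*exp(3*t), 0]
  [-4*t*exp(3*t), -2*t*exp(3*t) + exp(3*t), 0]
  [0, 0, exp(3*t)]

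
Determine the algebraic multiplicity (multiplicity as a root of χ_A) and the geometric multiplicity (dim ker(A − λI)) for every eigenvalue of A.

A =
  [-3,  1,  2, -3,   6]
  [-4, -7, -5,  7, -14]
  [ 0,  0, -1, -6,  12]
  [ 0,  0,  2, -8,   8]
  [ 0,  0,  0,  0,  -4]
λ = -5: alg = 3, geom = 1; λ = -4: alg = 2, geom = 2

Step 1 — factor the characteristic polynomial to read off the algebraic multiplicities:
  χ_A(x) = (x + 4)^2*(x + 5)^3

Step 2 — compute geometric multiplicities via the rank-nullity identity g(λ) = n − rank(A − λI):
  rank(A − (-5)·I) = 4, so dim ker(A − (-5)·I) = n − 4 = 1
  rank(A − (-4)·I) = 3, so dim ker(A − (-4)·I) = n − 3 = 2

Summary:
  λ = -5: algebraic multiplicity = 3, geometric multiplicity = 1
  λ = -4: algebraic multiplicity = 2, geometric multiplicity = 2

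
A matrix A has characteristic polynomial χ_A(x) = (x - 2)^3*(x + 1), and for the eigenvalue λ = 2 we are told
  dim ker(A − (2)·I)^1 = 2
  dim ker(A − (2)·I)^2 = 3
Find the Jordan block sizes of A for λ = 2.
Block sizes for λ = 2: [2, 1]

From the dimensions of kernels of powers, the number of Jordan blocks of size at least j is d_j − d_{j−1} where d_j = dim ker(N^j) (with d_0 = 0). Computing the differences gives [2, 1].
The number of blocks of size exactly k is (#blocks of size ≥ k) − (#blocks of size ≥ k + 1), so the partition is: 1 block(s) of size 1, 1 block(s) of size 2.
In nonincreasing order the block sizes are [2, 1].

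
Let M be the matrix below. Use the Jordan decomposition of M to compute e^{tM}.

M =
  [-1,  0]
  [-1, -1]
e^{tM} =
  [exp(-t), 0]
  [-t*exp(-t), exp(-t)]

Strategy: write M = P · J · P⁻¹ where J is a Jordan canonical form, so e^{tM} = P · e^{tJ} · P⁻¹, and e^{tJ} can be computed block-by-block.

M has Jordan form
J =
  [-1,  1]
  [ 0, -1]
(up to reordering of blocks).

Per-block formulas:
  For a 2×2 Jordan block J_2(-1): exp(t · J_2(-1)) = e^(-1t)·(I + t·N), where N is the 2×2 nilpotent shift.

After assembling e^{tJ} and conjugating by P, we get:

e^{tM} =
  [exp(-t), 0]
  [-t*exp(-t), exp(-t)]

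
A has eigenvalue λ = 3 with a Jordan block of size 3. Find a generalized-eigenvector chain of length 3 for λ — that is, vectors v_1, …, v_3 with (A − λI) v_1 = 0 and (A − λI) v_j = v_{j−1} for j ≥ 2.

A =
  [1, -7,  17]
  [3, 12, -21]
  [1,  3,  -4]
A Jordan chain for λ = 3 of length 3:
v_1 = (2, -3, -1)ᵀ
v_2 = (-7, 9, 3)ᵀ
v_3 = (0, 1, 0)ᵀ

Let N = A − (3)·I. We want v_3 with N^3 v_3 = 0 but N^2 v_3 ≠ 0; then v_{j-1} := N · v_j for j = 3, …, 2.

Pick v_3 = (0, 1, 0)ᵀ.
Then v_2 = N · v_3 = (-7, 9, 3)ᵀ.
Then v_1 = N · v_2 = (2, -3, -1)ᵀ.

Sanity check: (A − (3)·I) v_1 = (0, 0, 0)ᵀ = 0. ✓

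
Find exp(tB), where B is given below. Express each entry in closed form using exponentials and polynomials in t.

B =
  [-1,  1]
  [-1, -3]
e^{tB} =
  [t*exp(-2*t) + exp(-2*t), t*exp(-2*t)]
  [-t*exp(-2*t), -t*exp(-2*t) + exp(-2*t)]

Strategy: write B = P · J · P⁻¹ where J is a Jordan canonical form, so e^{tB} = P · e^{tJ} · P⁻¹, and e^{tJ} can be computed block-by-block.

B has Jordan form
J =
  [-2,  1]
  [ 0, -2]
(up to reordering of blocks).

Per-block formulas:
  For a 2×2 Jordan block J_2(-2): exp(t · J_2(-2)) = e^(-2t)·(I + t·N), where N is the 2×2 nilpotent shift.

After assembling e^{tJ} and conjugating by P, we get:

e^{tB} =
  [t*exp(-2*t) + exp(-2*t), t*exp(-2*t)]
  [-t*exp(-2*t), -t*exp(-2*t) + exp(-2*t)]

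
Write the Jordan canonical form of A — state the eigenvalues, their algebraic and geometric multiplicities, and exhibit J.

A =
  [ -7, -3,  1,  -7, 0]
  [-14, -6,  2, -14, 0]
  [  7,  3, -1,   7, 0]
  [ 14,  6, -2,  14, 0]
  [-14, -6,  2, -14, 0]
J_2(0) ⊕ J_1(0) ⊕ J_1(0) ⊕ J_1(0)

The characteristic polynomial is
  det(x·I − A) = x^5

Eigenvalues and multiplicities (the geometric multiplicity of λ is n − rank(A − λI), which equals the number of Jordan blocks for λ):
  λ = 0: algebraic multiplicity = 5, geometric multiplicity = 4

Determining the block sizes for each eigenvalue:
  λ = 0: 4 blocks summing to 5 forces exactly one block of size 2 and the rest size 1 → block sizes [2, 1, 1, 1]

Assembling the blocks gives a Jordan form
J =
  [0, 1, 0, 0, 0]
  [0, 0, 0, 0, 0]
  [0, 0, 0, 0, 0]
  [0, 0, 0, 0, 0]
  [0, 0, 0, 0, 0]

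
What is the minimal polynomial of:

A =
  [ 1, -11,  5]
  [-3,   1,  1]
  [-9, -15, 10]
x^3 - 12*x^2 + 48*x - 64

The characteristic polynomial is χ_A(x) = (x - 4)^3, so the eigenvalues are known. The minimal polynomial is
  m_A(x) = Π_λ (x − λ)^{k_λ}
where k_λ is the size of the *largest* Jordan block for λ (equivalently, the smallest k with (A − λI)^k v = 0 for every generalised eigenvector v of λ).

  λ = 4: largest Jordan block has size 3, contributing (x − 4)^3

So m_A(x) = (x - 4)^3 = x^3 - 12*x^2 + 48*x - 64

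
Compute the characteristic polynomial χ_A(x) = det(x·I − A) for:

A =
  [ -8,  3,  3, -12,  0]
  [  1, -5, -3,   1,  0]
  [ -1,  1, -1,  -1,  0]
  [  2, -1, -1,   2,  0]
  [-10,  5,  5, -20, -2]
x^5 + 14*x^4 + 76*x^3 + 200*x^2 + 256*x + 128

Expanding det(x·I − A) (e.g. by cofactor expansion or by noting that A is similar to its Jordan form J, which has the same characteristic polynomial as A) gives
  χ_A(x) = x^5 + 14*x^4 + 76*x^3 + 200*x^2 + 256*x + 128
which factors as (x + 2)^3*(x + 4)^2. The eigenvalues (with algebraic multiplicities) are λ = -4 with multiplicity 2, λ = -2 with multiplicity 3.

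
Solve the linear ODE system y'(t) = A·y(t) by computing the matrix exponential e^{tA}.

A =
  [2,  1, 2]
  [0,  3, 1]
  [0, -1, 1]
e^{tA} =
  [exp(2*t), -t^2*exp(2*t)/2 + t*exp(2*t), -t^2*exp(2*t)/2 + 2*t*exp(2*t)]
  [0, t*exp(2*t) + exp(2*t), t*exp(2*t)]
  [0, -t*exp(2*t), -t*exp(2*t) + exp(2*t)]

Strategy: write A = P · J · P⁻¹ where J is a Jordan canonical form, so e^{tA} = P · e^{tJ} · P⁻¹, and e^{tJ} can be computed block-by-block.

A has Jordan form
J =
  [2, 1, 0]
  [0, 2, 1]
  [0, 0, 2]
(up to reordering of blocks).

Per-block formulas:
  For a 3×3 Jordan block J_3(2): exp(t · J_3(2)) = e^(2t)·(I + t·N + (t^2/2)·N^2), where N is the 3×3 nilpotent shift.

After assembling e^{tJ} and conjugating by P, we get:

e^{tA} =
  [exp(2*t), -t^2*exp(2*t)/2 + t*exp(2*t), -t^2*exp(2*t)/2 + 2*t*exp(2*t)]
  [0, t*exp(2*t) + exp(2*t), t*exp(2*t)]
  [0, -t*exp(2*t), -t*exp(2*t) + exp(2*t)]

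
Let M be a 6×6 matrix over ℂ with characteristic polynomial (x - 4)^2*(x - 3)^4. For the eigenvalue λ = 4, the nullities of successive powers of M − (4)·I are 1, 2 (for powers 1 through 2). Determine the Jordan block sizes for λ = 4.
Block sizes for λ = 4: [2]

From the dimensions of kernels of powers, the number of Jordan blocks of size at least j is d_j − d_{j−1} where d_j = dim ker(N^j) (with d_0 = 0). Computing the differences gives [1, 1].
The number of blocks of size exactly k is (#blocks of size ≥ k) − (#blocks of size ≥ k + 1), so the partition is: 1 block(s) of size 2.
In nonincreasing order the block sizes are [2].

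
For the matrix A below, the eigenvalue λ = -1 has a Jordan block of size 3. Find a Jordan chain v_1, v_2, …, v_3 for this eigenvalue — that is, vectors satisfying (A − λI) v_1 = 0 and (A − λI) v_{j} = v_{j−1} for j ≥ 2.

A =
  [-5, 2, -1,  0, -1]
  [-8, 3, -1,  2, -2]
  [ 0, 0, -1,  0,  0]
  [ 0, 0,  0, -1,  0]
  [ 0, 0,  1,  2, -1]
A Jordan chain for λ = -1 of length 3:
v_1 = (1, 2, 0, 0, 0)ᵀ
v_2 = (-1, -1, 0, 0, 1)ᵀ
v_3 = (0, 0, 1, 0, 0)ᵀ

Let N = A − (-1)·I. We want v_3 with N^3 v_3 = 0 but N^2 v_3 ≠ 0; then v_{j-1} := N · v_j for j = 3, …, 2.

Pick v_3 = (0, 0, 1, 0, 0)ᵀ.
Then v_2 = N · v_3 = (-1, -1, 0, 0, 1)ᵀ.
Then v_1 = N · v_2 = (1, 2, 0, 0, 0)ᵀ.

Sanity check: (A − (-1)·I) v_1 = (0, 0, 0, 0, 0)ᵀ = 0. ✓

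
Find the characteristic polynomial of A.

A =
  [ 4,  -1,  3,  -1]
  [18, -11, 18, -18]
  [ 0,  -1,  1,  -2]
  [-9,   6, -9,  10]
x^4 - 4*x^3 + 6*x^2 - 4*x + 1

Expanding det(x·I − A) (e.g. by cofactor expansion or by noting that A is similar to its Jordan form J, which has the same characteristic polynomial as A) gives
  χ_A(x) = x^4 - 4*x^3 + 6*x^2 - 4*x + 1
which factors as (x - 1)^4. The eigenvalues (with algebraic multiplicities) are λ = 1 with multiplicity 4.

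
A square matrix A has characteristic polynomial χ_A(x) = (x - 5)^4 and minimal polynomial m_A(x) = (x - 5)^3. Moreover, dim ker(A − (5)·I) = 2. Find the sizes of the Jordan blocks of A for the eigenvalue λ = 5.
Block sizes for λ = 5: [3, 1]

Step 1 — from the characteristic polynomial, algebraic multiplicity of λ = 5 is 4. From dim ker(A − (5)·I) = 2, there are exactly 2 Jordan blocks for λ = 5.
Step 2 — from the minimal polynomial, the factor (x − 5)^3 tells us the largest block for λ = 5 has size 3.
Step 3 — with total size 4, 2 blocks, and largest block 3, the block sizes (in nonincreasing order) are [3, 1].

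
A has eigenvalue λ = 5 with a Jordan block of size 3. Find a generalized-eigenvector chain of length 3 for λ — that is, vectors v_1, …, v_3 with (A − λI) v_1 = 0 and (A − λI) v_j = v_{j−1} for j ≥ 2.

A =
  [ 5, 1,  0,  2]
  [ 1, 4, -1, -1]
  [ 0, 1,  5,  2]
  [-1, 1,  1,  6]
A Jordan chain for λ = 5 of length 3:
v_1 = (-1, 0, -1, 0)ᵀ
v_2 = (0, 1, 0, -1)ᵀ
v_3 = (1, 0, 0, 0)ᵀ

Let N = A − (5)·I. We want v_3 with N^3 v_3 = 0 but N^2 v_3 ≠ 0; then v_{j-1} := N · v_j for j = 3, …, 2.

Pick v_3 = (1, 0, 0, 0)ᵀ.
Then v_2 = N · v_3 = (0, 1, 0, -1)ᵀ.
Then v_1 = N · v_2 = (-1, 0, -1, 0)ᵀ.

Sanity check: (A − (5)·I) v_1 = (0, 0, 0, 0)ᵀ = 0. ✓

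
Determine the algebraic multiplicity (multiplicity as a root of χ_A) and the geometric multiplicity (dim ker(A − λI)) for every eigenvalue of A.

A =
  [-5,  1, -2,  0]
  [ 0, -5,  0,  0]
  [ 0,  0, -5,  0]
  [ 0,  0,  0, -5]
λ = -5: alg = 4, geom = 3

Step 1 — factor the characteristic polynomial to read off the algebraic multiplicities:
  χ_A(x) = (x + 5)^4

Step 2 — compute geometric multiplicities via the rank-nullity identity g(λ) = n − rank(A − λI):
  rank(A − (-5)·I) = 1, so dim ker(A − (-5)·I) = n − 1 = 3

Summary:
  λ = -5: algebraic multiplicity = 4, geometric multiplicity = 3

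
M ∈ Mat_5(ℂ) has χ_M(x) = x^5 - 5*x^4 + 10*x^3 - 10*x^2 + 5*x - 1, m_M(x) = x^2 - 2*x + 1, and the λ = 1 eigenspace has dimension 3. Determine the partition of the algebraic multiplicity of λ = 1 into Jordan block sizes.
Block sizes for λ = 1: [2, 2, 1]

Step 1 — from the characteristic polynomial, algebraic multiplicity of λ = 1 is 5. From dim ker(M − (1)·I) = 3, there are exactly 3 Jordan blocks for λ = 1.
Step 2 — from the minimal polynomial, the factor (x − 1)^2 tells us the largest block for λ = 1 has size 2.
Step 3 — with total size 5, 3 blocks, and largest block 2, the block sizes (in nonincreasing order) are [2, 2, 1].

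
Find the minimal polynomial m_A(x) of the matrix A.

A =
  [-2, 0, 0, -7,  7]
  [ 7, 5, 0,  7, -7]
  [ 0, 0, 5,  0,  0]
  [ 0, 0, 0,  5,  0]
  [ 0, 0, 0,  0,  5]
x^2 - 3*x - 10

The characteristic polynomial is χ_A(x) = (x - 5)^4*(x + 2), so the eigenvalues are known. The minimal polynomial is
  m_A(x) = Π_λ (x − λ)^{k_λ}
where k_λ is the size of the *largest* Jordan block for λ (equivalently, the smallest k with (A − λI)^k v = 0 for every generalised eigenvector v of λ).

  λ = -2: largest Jordan block has size 1, contributing (x + 2)
  λ = 5: largest Jordan block has size 1, contributing (x − 5)

So m_A(x) = (x - 5)*(x + 2) = x^2 - 3*x - 10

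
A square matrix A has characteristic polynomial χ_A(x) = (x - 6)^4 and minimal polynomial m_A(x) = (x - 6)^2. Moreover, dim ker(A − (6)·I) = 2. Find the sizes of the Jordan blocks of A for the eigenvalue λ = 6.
Block sizes for λ = 6: [2, 2]

Step 1 — from the characteristic polynomial, algebraic multiplicity of λ = 6 is 4. From dim ker(A − (6)·I) = 2, there are exactly 2 Jordan blocks for λ = 6.
Step 2 — from the minimal polynomial, the factor (x − 6)^2 tells us the largest block for λ = 6 has size 2.
Step 3 — with total size 4, 2 blocks, and largest block 2, the block sizes (in nonincreasing order) are [2, 2].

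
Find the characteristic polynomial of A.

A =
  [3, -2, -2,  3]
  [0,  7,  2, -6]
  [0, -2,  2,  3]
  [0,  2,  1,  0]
x^4 - 12*x^3 + 54*x^2 - 108*x + 81

Expanding det(x·I − A) (e.g. by cofactor expansion or by noting that A is similar to its Jordan form J, which has the same characteristic polynomial as A) gives
  χ_A(x) = x^4 - 12*x^3 + 54*x^2 - 108*x + 81
which factors as (x - 3)^4. The eigenvalues (with algebraic multiplicities) are λ = 3 with multiplicity 4.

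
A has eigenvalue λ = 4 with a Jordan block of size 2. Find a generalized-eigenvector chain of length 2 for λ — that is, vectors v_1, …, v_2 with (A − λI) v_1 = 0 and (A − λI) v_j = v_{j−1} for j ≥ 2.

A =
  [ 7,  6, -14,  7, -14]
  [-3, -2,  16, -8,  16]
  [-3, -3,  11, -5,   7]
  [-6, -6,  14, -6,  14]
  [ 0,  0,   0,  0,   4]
A Jordan chain for λ = 4 of length 2:
v_1 = (4, -2, -2, -4, 0)ᵀ
v_2 = (0, 3, 1, 0, 0)ᵀ

Let N = A − (4)·I. We want v_2 with N^2 v_2 = 0 but N^1 v_2 ≠ 0; then v_{j-1} := N · v_j for j = 2, …, 2.

Pick v_2 = (0, 3, 1, 0, 0)ᵀ.
Then v_1 = N · v_2 = (4, -2, -2, -4, 0)ᵀ.

Sanity check: (A − (4)·I) v_1 = (0, 0, 0, 0, 0)ᵀ = 0. ✓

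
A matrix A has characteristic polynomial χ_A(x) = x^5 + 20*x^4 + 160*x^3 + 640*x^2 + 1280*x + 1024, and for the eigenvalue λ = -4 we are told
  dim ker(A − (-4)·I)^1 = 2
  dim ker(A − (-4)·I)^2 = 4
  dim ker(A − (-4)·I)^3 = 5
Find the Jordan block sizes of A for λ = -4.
Block sizes for λ = -4: [3, 2]

From the dimensions of kernels of powers, the number of Jordan blocks of size at least j is d_j − d_{j−1} where d_j = dim ker(N^j) (with d_0 = 0). Computing the differences gives [2, 2, 1].
The number of blocks of size exactly k is (#blocks of size ≥ k) − (#blocks of size ≥ k + 1), so the partition is: 1 block(s) of size 2, 1 block(s) of size 3.
In nonincreasing order the block sizes are [3, 2].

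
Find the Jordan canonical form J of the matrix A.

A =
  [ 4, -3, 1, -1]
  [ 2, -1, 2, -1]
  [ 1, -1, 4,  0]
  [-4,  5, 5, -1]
J_2(0) ⊕ J_2(3)

The characteristic polynomial is
  det(x·I − A) = x^4 - 6*x^3 + 9*x^2 = x^2*(x - 3)^2

Eigenvalues and multiplicities (the geometric multiplicity of λ is n − rank(A − λI), which equals the number of Jordan blocks for λ):
  λ = 0: algebraic multiplicity = 2, geometric multiplicity = 1
  λ = 3: algebraic multiplicity = 2, geometric multiplicity = 1

Determining the block sizes for each eigenvalue:
  λ = 0: one block (gm = 1), so the single block has size am = 2 → block sizes [2]
  λ = 3: one block (gm = 1), so the single block has size am = 2 → block sizes [2]

Assembling the blocks gives a Jordan form
J =
  [0, 1, 0, 0]
  [0, 0, 0, 0]
  [0, 0, 3, 1]
  [0, 0, 0, 3]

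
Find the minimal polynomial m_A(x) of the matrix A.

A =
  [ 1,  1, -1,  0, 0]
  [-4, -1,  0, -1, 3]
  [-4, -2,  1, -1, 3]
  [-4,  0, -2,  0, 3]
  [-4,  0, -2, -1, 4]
x^2 - 2*x + 1

The characteristic polynomial is χ_A(x) = (x - 1)^5, so the eigenvalues are known. The minimal polynomial is
  m_A(x) = Π_λ (x − λ)^{k_λ}
where k_λ is the size of the *largest* Jordan block for λ (equivalently, the smallest k with (A − λI)^k v = 0 for every generalised eigenvector v of λ).

  λ = 1: largest Jordan block has size 2, contributing (x − 1)^2

So m_A(x) = (x - 1)^2 = x^2 - 2*x + 1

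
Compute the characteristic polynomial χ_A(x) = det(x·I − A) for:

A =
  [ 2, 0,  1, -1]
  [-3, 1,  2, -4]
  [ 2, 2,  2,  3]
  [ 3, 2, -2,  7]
x^4 - 12*x^3 + 54*x^2 - 108*x + 81

Expanding det(x·I − A) (e.g. by cofactor expansion or by noting that A is similar to its Jordan form J, which has the same characteristic polynomial as A) gives
  χ_A(x) = x^4 - 12*x^3 + 54*x^2 - 108*x + 81
which factors as (x - 3)^4. The eigenvalues (with algebraic multiplicities) are λ = 3 with multiplicity 4.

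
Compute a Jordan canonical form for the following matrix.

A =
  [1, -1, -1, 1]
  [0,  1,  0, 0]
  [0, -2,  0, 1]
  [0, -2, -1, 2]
J_2(1) ⊕ J_2(1)

The characteristic polynomial is
  det(x·I − A) = x^4 - 4*x^3 + 6*x^2 - 4*x + 1 = (x - 1)^4

Eigenvalues and multiplicities (the geometric multiplicity of λ is n − rank(A − λI), which equals the number of Jordan blocks for λ):
  λ = 1: algebraic multiplicity = 4, geometric multiplicity = 2

Determining the block sizes for each eigenvalue:
  λ = 1: with am = 4 and gm = 2, the partition is not yet determined (e.g. several partitions of 4 into 2 parts exist). Let N = A − (1)·I. Computing rank(N^1) = 2, rank(N^2) = 0; the number of blocks of size ≥ j is rank(N^{j−1}) − rank(N^j), giving [2, 2]. So we have 2 block(s) of size 2 → block sizes [2, 2]

Assembling the blocks gives a Jordan form
J =
  [1, 1, 0, 0]
  [0, 1, 0, 0]
  [0, 0, 1, 1]
  [0, 0, 0, 1]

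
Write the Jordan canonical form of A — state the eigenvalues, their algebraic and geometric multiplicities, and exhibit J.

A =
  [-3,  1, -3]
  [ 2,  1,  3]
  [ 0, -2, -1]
J_3(-1)

The characteristic polynomial is
  det(x·I − A) = x^3 + 3*x^2 + 3*x + 1 = (x + 1)^3

Eigenvalues and multiplicities (the geometric multiplicity of λ is n − rank(A − λI), which equals the number of Jordan blocks for λ):
  λ = -1: algebraic multiplicity = 3, geometric multiplicity = 1

Determining the block sizes for each eigenvalue:
  λ = -1: one block (gm = 1), so the single block has size am = 3 → block sizes [3]

Assembling the blocks gives a Jordan form
J =
  [-1,  1,  0]
  [ 0, -1,  1]
  [ 0,  0, -1]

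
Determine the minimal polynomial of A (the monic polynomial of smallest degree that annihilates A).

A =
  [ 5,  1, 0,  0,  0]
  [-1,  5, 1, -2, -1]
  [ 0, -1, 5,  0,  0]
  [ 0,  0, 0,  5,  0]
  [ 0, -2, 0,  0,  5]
x^3 - 15*x^2 + 75*x - 125

The characteristic polynomial is χ_A(x) = (x - 5)^5, so the eigenvalues are known. The minimal polynomial is
  m_A(x) = Π_λ (x − λ)^{k_λ}
where k_λ is the size of the *largest* Jordan block for λ (equivalently, the smallest k with (A − λI)^k v = 0 for every generalised eigenvector v of λ).

  λ = 5: largest Jordan block has size 3, contributing (x − 5)^3

So m_A(x) = (x - 5)^3 = x^3 - 15*x^2 + 75*x - 125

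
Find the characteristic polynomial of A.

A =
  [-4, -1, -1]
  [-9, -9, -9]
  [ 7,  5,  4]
x^3 + 9*x^2 + 27*x + 27

Expanding det(x·I − A) (e.g. by cofactor expansion or by noting that A is similar to its Jordan form J, which has the same characteristic polynomial as A) gives
  χ_A(x) = x^3 + 9*x^2 + 27*x + 27
which factors as (x + 3)^3. The eigenvalues (with algebraic multiplicities) are λ = -3 with multiplicity 3.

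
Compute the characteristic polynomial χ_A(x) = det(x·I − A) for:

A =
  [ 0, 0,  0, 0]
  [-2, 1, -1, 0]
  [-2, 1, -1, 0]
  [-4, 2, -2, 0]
x^4

Expanding det(x·I − A) (e.g. by cofactor expansion or by noting that A is similar to its Jordan form J, which has the same characteristic polynomial as A) gives
  χ_A(x) = x^4
which factors as x^4. The eigenvalues (with algebraic multiplicities) are λ = 0 with multiplicity 4.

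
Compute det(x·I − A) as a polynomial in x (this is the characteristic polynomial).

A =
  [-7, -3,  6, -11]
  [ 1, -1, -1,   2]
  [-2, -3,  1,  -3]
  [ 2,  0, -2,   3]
x^4 + 4*x^3 + 6*x^2 + 4*x + 1

Expanding det(x·I − A) (e.g. by cofactor expansion or by noting that A is similar to its Jordan form J, which has the same characteristic polynomial as A) gives
  χ_A(x) = x^4 + 4*x^3 + 6*x^2 + 4*x + 1
which factors as (x + 1)^4. The eigenvalues (with algebraic multiplicities) are λ = -1 with multiplicity 4.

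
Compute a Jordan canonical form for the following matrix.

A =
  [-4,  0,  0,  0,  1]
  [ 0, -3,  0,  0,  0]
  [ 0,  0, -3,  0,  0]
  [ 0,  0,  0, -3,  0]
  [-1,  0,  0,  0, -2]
J_2(-3) ⊕ J_1(-3) ⊕ J_1(-3) ⊕ J_1(-3)

The characteristic polynomial is
  det(x·I − A) = x^5 + 15*x^4 + 90*x^3 + 270*x^2 + 405*x + 243 = (x + 3)^5

Eigenvalues and multiplicities (the geometric multiplicity of λ is n − rank(A − λI), which equals the number of Jordan blocks for λ):
  λ = -3: algebraic multiplicity = 5, geometric multiplicity = 4

Determining the block sizes for each eigenvalue:
  λ = -3: 4 blocks summing to 5 forces exactly one block of size 2 and the rest size 1 → block sizes [2, 1, 1, 1]

Assembling the blocks gives a Jordan form
J =
  [-3,  1,  0,  0,  0]
  [ 0, -3,  0,  0,  0]
  [ 0,  0, -3,  0,  0]
  [ 0,  0,  0, -3,  0]
  [ 0,  0,  0,  0, -3]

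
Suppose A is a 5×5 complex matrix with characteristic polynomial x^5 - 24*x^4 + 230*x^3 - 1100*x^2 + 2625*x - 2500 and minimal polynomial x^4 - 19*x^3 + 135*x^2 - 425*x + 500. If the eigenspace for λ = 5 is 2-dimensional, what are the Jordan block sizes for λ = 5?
Block sizes for λ = 5: [3, 1]

Step 1 — from the characteristic polynomial, algebraic multiplicity of λ = 5 is 4. From dim ker(A − (5)·I) = 2, there are exactly 2 Jordan blocks for λ = 5.
Step 2 — from the minimal polynomial, the factor (x − 5)^3 tells us the largest block for λ = 5 has size 3.
Step 3 — with total size 4, 2 blocks, and largest block 3, the block sizes (in nonincreasing order) are [3, 1].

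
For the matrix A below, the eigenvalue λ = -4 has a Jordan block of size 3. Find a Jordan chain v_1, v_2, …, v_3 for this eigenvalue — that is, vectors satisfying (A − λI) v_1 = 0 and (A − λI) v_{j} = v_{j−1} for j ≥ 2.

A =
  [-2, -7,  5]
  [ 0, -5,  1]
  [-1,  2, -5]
A Jordan chain for λ = -4 of length 3:
v_1 = (-1, -1, -1)ᵀ
v_2 = (2, 0, -1)ᵀ
v_3 = (1, 0, 0)ᵀ

Let N = A − (-4)·I. We want v_3 with N^3 v_3 = 0 but N^2 v_3 ≠ 0; then v_{j-1} := N · v_j for j = 3, …, 2.

Pick v_3 = (1, 0, 0)ᵀ.
Then v_2 = N · v_3 = (2, 0, -1)ᵀ.
Then v_1 = N · v_2 = (-1, -1, -1)ᵀ.

Sanity check: (A − (-4)·I) v_1 = (0, 0, 0)ᵀ = 0. ✓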